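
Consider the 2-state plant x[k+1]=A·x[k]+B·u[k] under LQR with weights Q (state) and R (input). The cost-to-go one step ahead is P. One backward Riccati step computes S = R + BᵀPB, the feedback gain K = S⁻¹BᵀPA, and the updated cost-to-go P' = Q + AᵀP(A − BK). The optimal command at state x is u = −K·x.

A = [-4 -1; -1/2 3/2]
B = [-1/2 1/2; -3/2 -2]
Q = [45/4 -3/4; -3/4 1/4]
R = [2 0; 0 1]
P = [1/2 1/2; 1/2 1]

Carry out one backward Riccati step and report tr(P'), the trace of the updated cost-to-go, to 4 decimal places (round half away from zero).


17.0470

BᵀP = [-1.0000 -1.7500; -0.7500 -1.7500]
S = R + BᵀPB = [2 0; 0 1] + [3.1250 3.0000; 3.0000 3.1250] = [5.1250 3.0000; 3.0000 4.1250]
BᵀPA = [4.8750 -1.6250; 3.8750 -1.8750]
K = S⁻¹·BᵀPA = [0.6988 -0.0888; 0.4311 -0.3900]
A−BK = [-3.8662 -0.8494; 1.4106 0.5869]
AᵀP(A−BK) = [5.1725 0.4440; 0.4440 0.3745]
P' = Q + AᵀP(A−BK) = [16.4225 -0.3060; -0.3060 0.6245]
tr(P') = 17.0470


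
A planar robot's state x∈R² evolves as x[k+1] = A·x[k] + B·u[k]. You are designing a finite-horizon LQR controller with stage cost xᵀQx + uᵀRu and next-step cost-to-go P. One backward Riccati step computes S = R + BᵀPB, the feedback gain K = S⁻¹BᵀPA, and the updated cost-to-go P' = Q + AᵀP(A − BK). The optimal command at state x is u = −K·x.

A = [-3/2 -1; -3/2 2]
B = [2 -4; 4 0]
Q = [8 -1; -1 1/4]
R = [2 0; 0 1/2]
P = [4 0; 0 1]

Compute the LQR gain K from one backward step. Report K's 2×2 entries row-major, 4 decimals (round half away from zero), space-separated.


BᵀP = [8.0000 4.0000; -16.0000 0.0000]
S = R + BᵀPB = [2 0; 0 1/2] + [32.0000 -32.0000; -32.0000 64.0000] = [34.0000 -32.0000; -32.0000 64.5000]
BᵀPA = [-18.0000 0.0000; 24.0000 16.0000]
K = S⁻¹·BᵀPA = [-0.3362 0.4380; 0.2053 0.4654]
A−BK = [-0.0064 -0.0145; -0.1553 0.2481]
AᵀP(A−BK) = [0.2714 -0.2849; -0.2849 0.5543]
P' = Q + AᵀP(A−BK) = [8.2714 -1.2849; -1.2849 0.8043]
tr(P') = 9.0757

-0.3362 0.4380 0.2053 0.4654


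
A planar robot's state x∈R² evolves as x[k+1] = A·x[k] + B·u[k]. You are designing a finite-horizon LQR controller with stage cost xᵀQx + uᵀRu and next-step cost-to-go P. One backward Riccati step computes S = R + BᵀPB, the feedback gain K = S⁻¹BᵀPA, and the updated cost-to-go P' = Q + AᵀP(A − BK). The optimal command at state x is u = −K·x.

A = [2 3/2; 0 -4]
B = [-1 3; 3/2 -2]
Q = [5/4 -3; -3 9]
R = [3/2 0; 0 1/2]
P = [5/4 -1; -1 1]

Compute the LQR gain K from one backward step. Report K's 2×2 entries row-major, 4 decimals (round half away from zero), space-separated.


-0.0054 -0.2732 0.4118 0.9011

BᵀP = [-2.7500 2.5000; 5.7500 -5.0000]
S = R + BᵀPB = [3/2 0; 0 1/2] + [6.5000 -13.2500; -13.2500 27.2500] = [8.0000 -13.2500; -13.2500 27.7500]
BᵀPA = [-5.5000 -14.1250; 11.5000 28.6250]
K = S⁻¹·BᵀPA = [-0.0054 -0.2732; 0.4118 0.9011]
A−BK = [0.7591 -1.4764; 0.8318 -1.7880]
AᵀP(A−BK) = [0.2342 -0.1151; -0.1151 1.1600]
P' = Q + AᵀP(A−BK) = [1.4842 -3.1151; -3.1151 10.1600]
tr(P') = 11.6442


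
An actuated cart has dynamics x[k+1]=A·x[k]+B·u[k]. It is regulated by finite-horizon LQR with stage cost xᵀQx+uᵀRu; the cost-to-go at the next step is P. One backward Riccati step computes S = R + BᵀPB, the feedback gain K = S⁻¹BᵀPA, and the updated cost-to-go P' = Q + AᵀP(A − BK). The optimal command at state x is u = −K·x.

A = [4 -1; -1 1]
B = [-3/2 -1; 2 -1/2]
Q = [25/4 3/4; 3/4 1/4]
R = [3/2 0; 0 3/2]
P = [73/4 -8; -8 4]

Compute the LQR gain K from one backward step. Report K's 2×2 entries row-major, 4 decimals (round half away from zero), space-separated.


BᵀP = [-43.3750 20.0000; -14.2500 6.0000]
S = R + BᵀPB = [3/2 0; 0 3/2] + [105.0625 33.3750; 33.3750 11.2500] = [106.5625 33.3750; 33.3750 12.7500]
BᵀPA = [-193.5000 63.3750; -63.0000 20.2500]
K = S⁻¹·BᵀPA = [-1.4891 0.5400; -1.0433 0.1746]
A−BK = [0.7231 -0.0153; 1.4565 0.0073]
AᵀP(A−BK) = [6.1356 -1.5029; -1.5029 0.4895]
P' = Q + AᵀP(A−BK) = [12.3856 -0.7529; -0.7529 0.7395]
tr(P') = 13.1250

-1.4891 0.5400 -1.0433 0.1746


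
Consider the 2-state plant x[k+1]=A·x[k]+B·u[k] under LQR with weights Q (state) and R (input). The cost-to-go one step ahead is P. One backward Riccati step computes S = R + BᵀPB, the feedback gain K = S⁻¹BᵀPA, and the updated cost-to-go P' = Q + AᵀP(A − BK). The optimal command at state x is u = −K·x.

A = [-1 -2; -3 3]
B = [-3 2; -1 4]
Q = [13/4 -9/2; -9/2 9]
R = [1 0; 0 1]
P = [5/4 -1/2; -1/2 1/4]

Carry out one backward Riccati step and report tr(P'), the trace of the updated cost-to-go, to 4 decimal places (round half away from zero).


14.5075

BᵀP = [-3.2500 1.2500; 0.5000 0.0000]
S = R + BᵀPB = [1 0; 0 1] + [8.5000 -1.5000; -1.5000 1.0000] = [9.5000 -1.5000; -1.5000 2.0000]
BᵀPA = [-0.5000 10.2500; -0.5000 -1.0000]
K = S⁻¹·BᵀPA = [-0.1045 1.1343; -0.3284 0.3507]
A−BK = [-0.6567 0.7015; -1.7910 2.7313]
AᵀP(A−BK) = [0.2836 -0.5075; -0.5075 1.9739]
P' = Q + AᵀP(A−BK) = [3.5336 -5.0075; -5.0075 10.9739]
tr(P') = 14.5075


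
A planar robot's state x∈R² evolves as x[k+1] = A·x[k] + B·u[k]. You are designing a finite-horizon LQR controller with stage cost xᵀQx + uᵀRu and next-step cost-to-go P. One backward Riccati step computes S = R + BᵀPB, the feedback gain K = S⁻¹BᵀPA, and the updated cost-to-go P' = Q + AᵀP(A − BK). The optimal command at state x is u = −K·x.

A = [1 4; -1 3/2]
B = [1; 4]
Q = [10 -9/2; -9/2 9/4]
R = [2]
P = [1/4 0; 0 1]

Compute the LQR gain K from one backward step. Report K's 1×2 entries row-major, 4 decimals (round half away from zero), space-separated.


BᵀP = [0.2500 4.0000]
S = R + BᵀPB = [2] + [16.2500] = [18.2500]
BᵀPA = [-3.7500 7.0000]
K = S⁻¹·BᵀPA = [-0.2055 0.3836]
A−BK = [1.2055 3.6164; -0.1781 -0.0342]
AᵀP(A−BK) = [0.4795 0.9384; 0.9384 3.5651]
P' = Q + AᵀP(A−BK) = [10.4795 -3.5616; -3.5616 5.8151]
tr(P') = 16.2945

-0.2055 0.3836


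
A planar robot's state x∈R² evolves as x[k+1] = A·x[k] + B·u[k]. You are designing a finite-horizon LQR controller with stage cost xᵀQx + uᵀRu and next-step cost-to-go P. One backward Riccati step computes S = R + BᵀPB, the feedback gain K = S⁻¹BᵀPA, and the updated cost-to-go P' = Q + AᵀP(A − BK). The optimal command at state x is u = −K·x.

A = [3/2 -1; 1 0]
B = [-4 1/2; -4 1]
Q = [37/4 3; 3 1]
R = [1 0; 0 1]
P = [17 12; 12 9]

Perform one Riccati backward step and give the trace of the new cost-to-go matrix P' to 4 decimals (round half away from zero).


BᵀP = [-116.0000 -84.0000; 20.5000 15.0000]
S = R + BᵀPB = [1 0; 0 1] + [800.0000 -142.0000; -142.0000 25.2500] = [801.0000 -142.0000; -142.0000 26.2500]
BᵀPA = [-258.0000 116.0000; 45.7500 -20.5000]
K = S⁻¹·BᵀPA = [-0.3201 0.1554; 0.0113 0.0597]
A−BK = [0.2140 -0.4082; -0.2917 0.5619]
AᵀP(A−BK) = [0.1487 -0.1374; -0.1374 0.1972]
P' = Q + AᵀP(A−BK) = [9.3987 2.8626; 2.8626 1.1972]
tr(P') = 10.5959

10.5959


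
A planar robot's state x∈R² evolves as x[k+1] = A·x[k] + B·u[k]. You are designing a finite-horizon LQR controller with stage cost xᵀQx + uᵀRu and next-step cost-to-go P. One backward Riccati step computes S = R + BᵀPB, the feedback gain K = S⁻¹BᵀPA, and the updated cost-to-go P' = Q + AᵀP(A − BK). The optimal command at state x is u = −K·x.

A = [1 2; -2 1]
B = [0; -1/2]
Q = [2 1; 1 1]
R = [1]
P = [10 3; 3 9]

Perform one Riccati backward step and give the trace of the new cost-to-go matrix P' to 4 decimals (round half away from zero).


BᵀP = [-1.5000 -4.5000]
S = R + BᵀPB = [1] + [2.2500] = [3.2500]
BᵀPA = [7.5000 -7.5000]
K = S⁻¹·BᵀPA = [2.3077 -2.3077]
A−BK = [1.0000 2.0000; -0.8462 -0.1538]
AᵀP(A−BK) = [16.6923 10.3077; 10.3077 43.6923]
P' = Q + AᵀP(A−BK) = [18.6923 11.3077; 11.3077 44.6923]
tr(P') = 63.3846

63.3846


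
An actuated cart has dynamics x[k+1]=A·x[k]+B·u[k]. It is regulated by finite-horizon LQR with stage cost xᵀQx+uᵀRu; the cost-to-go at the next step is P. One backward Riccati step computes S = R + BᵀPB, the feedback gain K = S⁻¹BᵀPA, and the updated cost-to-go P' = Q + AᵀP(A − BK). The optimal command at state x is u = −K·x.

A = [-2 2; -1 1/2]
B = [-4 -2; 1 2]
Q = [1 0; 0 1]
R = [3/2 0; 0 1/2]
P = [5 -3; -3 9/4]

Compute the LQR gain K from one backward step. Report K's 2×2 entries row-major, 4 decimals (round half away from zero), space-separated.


BᵀP = [-23.0000 14.2500; -16.0000 10.5000]
S = R + BᵀPB = [3/2 0; 0 1/2] + [106.2500 74.5000; 74.5000 53.0000] = [107.7500 74.5000; 74.5000 53.5000]
BᵀPA = [31.7500 -38.8750; 21.5000 -26.7500]
K = S⁻¹·BᵀPA = [0.4519 -0.4055; -0.2274 0.0647]
A−BK = [-0.6472 0.5073; -0.9971 0.7761]
AᵀP(A−BK) = [0.7915 -0.6407; -0.6407 0.5285]
P' = Q + AᵀP(A−BK) = [1.7915 -0.6407; -0.6407 1.5285]
tr(P') = 3.3200

0.4519 -0.4055 -0.2274 0.0647


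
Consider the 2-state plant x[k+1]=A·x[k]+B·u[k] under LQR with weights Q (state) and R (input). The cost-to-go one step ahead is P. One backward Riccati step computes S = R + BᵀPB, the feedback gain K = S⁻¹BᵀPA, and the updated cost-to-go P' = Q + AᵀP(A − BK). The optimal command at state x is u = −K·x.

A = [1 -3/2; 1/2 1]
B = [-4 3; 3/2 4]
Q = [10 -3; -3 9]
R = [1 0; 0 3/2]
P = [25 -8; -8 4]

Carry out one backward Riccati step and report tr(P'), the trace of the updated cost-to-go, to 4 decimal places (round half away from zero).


19.2578

BᵀP = [-112.0000 38.0000; 43.0000 -8.0000]
S = R + BᵀPB = [1 0; 0 3/2] + [505.0000 -184.0000; -184.0000 97.0000] = [506.0000 -184.0000; -184.0000 98.5000]
BᵀPA = [-93.0000 206.0000; 39.0000 -72.5000]
K = S⁻¹·BᵀPA = [-0.1241 0.4348; 0.1640 0.0763]
A−BK = [0.0113 0.0106; 0.0301 0.0427]
AᵀP(A−BK) = [0.0571 -0.0335; -0.0335 0.2007]
P' = Q + AᵀP(A−BK) = [10.0571 -3.0335; -3.0335 9.2007]
tr(P') = 19.2578


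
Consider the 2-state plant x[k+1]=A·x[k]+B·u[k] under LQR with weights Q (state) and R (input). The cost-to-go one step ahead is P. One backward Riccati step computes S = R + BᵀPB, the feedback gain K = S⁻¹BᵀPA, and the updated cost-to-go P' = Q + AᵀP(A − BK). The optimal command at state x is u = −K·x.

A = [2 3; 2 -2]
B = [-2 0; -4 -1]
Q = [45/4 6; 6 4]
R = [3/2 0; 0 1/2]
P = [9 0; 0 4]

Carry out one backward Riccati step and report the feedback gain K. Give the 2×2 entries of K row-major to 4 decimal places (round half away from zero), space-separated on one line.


-0.8867 -1.1308 1.3748 5.7983

BᵀP = [-18.0000 -16.0000; 0.0000 -4.0000]
S = R + BᵀPB = [3/2 0; 0 1/2] + [100.0000 16.0000; 16.0000 4.0000] = [101.5000 16.0000; 16.0000 4.5000]
BᵀPA = [-68.0000 -22.0000; -8.0000 8.0000]
K = S⁻¹·BᵀPA = [-0.8867 -1.1308; 1.3748 5.7983]
A−BK = [0.2267 0.7385; -0.1719 -0.7248]
AᵀP(A−BK) = [2.7049 7.4944; 7.4944 25.7372]
P' = Q + AᵀP(A−BK) = [13.9549 13.4944; 13.4944 29.7372]
tr(P') = 43.6921


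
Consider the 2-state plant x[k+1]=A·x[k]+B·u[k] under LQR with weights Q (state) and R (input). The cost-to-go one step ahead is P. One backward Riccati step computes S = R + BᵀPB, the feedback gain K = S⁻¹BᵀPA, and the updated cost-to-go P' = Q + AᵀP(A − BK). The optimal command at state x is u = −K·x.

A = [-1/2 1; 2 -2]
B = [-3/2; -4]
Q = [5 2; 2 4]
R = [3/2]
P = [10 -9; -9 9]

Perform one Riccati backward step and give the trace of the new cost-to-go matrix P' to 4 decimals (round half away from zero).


BᵀP = [21.0000 -22.5000]
S = R + BᵀPB = [3/2] + [58.5000] = [60.0000]
BᵀPA = [-55.5000 66.0000]
K = S⁻¹·BᵀPA = [-0.9250 1.1000]
A−BK = [-1.8875 2.6500; -1.7000 2.4000]
AᵀP(A−BK) = [5.1625 -6.9500; -6.9500 9.4000]
P' = Q + AᵀP(A−BK) = [10.1625 -4.9500; -4.9500 13.4000]
tr(P') = 23.5625

23.5625


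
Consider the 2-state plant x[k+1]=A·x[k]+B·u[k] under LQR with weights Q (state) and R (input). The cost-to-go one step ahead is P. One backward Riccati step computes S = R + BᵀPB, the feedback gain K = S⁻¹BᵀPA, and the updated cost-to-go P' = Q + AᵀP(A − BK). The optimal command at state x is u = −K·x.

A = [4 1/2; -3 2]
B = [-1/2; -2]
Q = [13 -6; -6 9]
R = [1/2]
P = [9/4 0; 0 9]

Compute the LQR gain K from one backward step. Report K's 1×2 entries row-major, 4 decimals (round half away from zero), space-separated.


BᵀP = [-1.1250 -18.0000]
S = R + BᵀPB = [1/2] + [36.5625] = [37.0625]
BᵀPA = [49.5000 -36.5625]
K = S⁻¹·BᵀPA = [1.3356 -0.9865]
A−BK = [4.6678 0.0067; -0.3288 0.0270]
AᵀP(A−BK) = [50.8887 -0.6678; -0.6678 0.4933]
P' = Q + AᵀP(A−BK) = [63.8887 -6.6678; -6.6678 9.4933]
tr(P') = 73.3820

1.3356 -0.9865


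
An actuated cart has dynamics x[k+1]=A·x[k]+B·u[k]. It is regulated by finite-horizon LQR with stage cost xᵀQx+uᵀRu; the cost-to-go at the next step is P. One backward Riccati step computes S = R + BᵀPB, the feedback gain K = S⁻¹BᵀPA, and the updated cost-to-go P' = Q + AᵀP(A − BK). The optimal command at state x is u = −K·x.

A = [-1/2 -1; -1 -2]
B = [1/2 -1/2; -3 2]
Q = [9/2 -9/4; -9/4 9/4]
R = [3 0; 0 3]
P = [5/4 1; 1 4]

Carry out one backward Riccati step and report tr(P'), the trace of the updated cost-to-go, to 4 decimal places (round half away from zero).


BᵀP = [-2.3750 -11.5000; 1.3750 7.5000]
S = R + BᵀPB = [3 0; 0 3] + [33.3125 -21.8125; -21.8125 14.3125] = [36.3125 -21.8125; -21.8125 17.3125]
BᵀPA = [12.6875 25.3750; -8.1875 -16.3750]
K = S⁻¹·BᵀPA = [0.2686 0.5372; -0.1345 -0.2690]
A−BK = [-0.7016 -1.4031; 0.0748 0.1496]
AᵀP(A−BK) = [0.8034 1.6067; 1.6067 3.2134]
P' = Q + AᵀP(A−BK) = [5.3034 -0.6433; -0.6433 5.4634]
tr(P') = 10.7668

10.7668


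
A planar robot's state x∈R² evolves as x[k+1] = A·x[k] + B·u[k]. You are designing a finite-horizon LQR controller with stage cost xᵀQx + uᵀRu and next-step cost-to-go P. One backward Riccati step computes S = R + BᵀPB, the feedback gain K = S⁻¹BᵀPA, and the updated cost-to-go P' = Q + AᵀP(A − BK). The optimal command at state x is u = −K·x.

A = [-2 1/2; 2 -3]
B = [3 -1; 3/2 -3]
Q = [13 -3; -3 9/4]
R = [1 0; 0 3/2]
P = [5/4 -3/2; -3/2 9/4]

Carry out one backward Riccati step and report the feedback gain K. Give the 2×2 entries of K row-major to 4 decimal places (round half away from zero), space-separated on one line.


-0.8348 0.5049 -1.1025 1.1735

BᵀP = [1.5000 -1.1250; 3.2500 -5.2500]
S = R + BᵀPB = [1 0; 0 3/2] + [2.8125 1.8750; 1.8750 12.5000] = [3.8125 1.8750; 1.8750 14.0000]
BᵀPA = [-5.2500 4.1250; -17.0000 17.3750]
K = S⁻¹·BᵀPA = [-0.8348 0.5049; -1.1025 1.1735]
A−BK = [-0.5979 0.1589; -0.0552 -0.2369]
AᵀP(A−BK) = [2.8750 -2.6507; -2.6507 2.5912]
P' = Q + AᵀP(A−BK) = [15.8750 -5.6507; -5.6507 4.8412]
tr(P') = 20.7161


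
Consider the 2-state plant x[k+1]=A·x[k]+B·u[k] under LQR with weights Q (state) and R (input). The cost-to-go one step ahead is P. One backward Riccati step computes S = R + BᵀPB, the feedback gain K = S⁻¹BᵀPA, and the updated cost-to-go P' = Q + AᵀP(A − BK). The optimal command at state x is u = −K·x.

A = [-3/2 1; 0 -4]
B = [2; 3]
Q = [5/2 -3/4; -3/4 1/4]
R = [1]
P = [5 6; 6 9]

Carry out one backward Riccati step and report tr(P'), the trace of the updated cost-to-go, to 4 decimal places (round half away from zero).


BᵀP = [28.0000 39.0000]
S = R + BᵀPB = [1] + [173.0000] = [174.0000]
BᵀPA = [-42.0000 -128.0000]
K = S⁻¹·BᵀPA = [-0.2414 -0.7356]
A−BK = [-1.0172 2.4713; 0.7241 -1.7931]
AᵀP(A−BK) = [1.1121 -2.3966; -2.3966 6.8391]
P' = Q + AᵀP(A−BK) = [3.6121 -3.1466; -3.1466 7.0891]
tr(P') = 10.7011

10.7011


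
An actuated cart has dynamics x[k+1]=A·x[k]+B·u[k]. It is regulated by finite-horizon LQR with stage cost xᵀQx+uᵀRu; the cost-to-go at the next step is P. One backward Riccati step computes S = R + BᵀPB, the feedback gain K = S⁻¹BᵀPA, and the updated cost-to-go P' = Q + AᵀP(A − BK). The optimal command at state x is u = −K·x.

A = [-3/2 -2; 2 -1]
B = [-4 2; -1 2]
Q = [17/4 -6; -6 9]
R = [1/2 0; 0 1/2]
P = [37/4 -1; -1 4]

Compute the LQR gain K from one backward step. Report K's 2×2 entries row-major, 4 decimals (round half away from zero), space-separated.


BᵀP = [-36.0000 0.0000; 16.5000 6.0000]
S = R + BᵀPB = [1/2 0; 0 1/2] + [144.0000 -72.0000; -72.0000 45.0000] = [144.5000 -72.0000; -72.0000 45.5000]
BᵀPA = [54.0000 72.0000; -12.7500 -39.0000]
K = S⁻¹·BᵀPA = [1.1066 0.3365; 1.4709 -0.3246]
A−BK = [-0.0154 -0.0047; 0.1648 -0.0142]
AᵀP(A−BK) = [1.8100 -0.0607; -0.0607 0.1102]
P' = Q + AᵀP(A−BK) = [6.0600 -6.0607; -6.0607 9.1102]
tr(P') = 15.1702

1.1066 0.3365 1.4709 -0.3246


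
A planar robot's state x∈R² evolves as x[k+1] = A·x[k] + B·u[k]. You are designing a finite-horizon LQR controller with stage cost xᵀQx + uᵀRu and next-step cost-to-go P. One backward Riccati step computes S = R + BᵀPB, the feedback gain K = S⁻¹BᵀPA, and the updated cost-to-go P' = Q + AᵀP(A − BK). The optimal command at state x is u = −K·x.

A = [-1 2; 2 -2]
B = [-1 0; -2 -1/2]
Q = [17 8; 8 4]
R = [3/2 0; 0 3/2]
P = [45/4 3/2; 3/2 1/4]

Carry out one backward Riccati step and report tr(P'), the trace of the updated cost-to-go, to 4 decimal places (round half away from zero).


25.5377

BᵀP = [-14.2500 -2.0000; -0.7500 -0.1250]
S = R + BᵀPB = [3/2 0; 0 3/2] + [18.2500 1.0000; 1.0000 0.0625] = [19.7500 1.0000; 1.0000 1.5625]
BᵀPA = [10.2500 -24.5000; 0.5000 -1.2500]
K = S⁻¹·BᵀPA = [0.5196 -1.2402; -0.0126 -0.0063]
A−BK = [-0.4804 0.7598; 3.0330 -4.4835]
AᵀP(A−BK) = [0.9301 -1.7849; -1.7849 3.6075]
P' = Q + AᵀP(A−BK) = [17.9301 6.2151; 6.2151 7.6075]
tr(P') = 25.5377


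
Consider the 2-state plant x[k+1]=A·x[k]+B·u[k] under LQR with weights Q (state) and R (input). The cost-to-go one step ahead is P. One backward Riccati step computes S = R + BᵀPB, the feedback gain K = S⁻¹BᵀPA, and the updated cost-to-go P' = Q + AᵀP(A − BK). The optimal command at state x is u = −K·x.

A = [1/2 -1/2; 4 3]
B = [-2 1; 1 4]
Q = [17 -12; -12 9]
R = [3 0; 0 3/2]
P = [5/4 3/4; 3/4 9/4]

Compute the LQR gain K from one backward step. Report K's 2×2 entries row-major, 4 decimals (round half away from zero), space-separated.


BᵀP = [-1.7500 0.7500; 4.2500 9.7500]
S = R + BᵀPB = [3 0; 0 3/2] + [4.2500 1.2500; 1.2500 43.2500] = [7.2500 1.2500; 1.2500 44.7500]
BᵀPA = [2.1250 3.1250; 41.1250 27.1250]
K = S⁻¹·BᵀPA = [0.1353 0.3281; 0.9152 0.5970]
A−BK = [-0.1446 -0.4408; 0.2038 0.2840]
AᵀP(A−BK) = [1.3868 1.0645; 1.0645 1.0941]
P' = Q + AᵀP(A−BK) = [18.3868 -10.9355; -10.9355 10.0941]
tr(P') = 28.4808

0.1353 0.3281 0.9152 0.5970


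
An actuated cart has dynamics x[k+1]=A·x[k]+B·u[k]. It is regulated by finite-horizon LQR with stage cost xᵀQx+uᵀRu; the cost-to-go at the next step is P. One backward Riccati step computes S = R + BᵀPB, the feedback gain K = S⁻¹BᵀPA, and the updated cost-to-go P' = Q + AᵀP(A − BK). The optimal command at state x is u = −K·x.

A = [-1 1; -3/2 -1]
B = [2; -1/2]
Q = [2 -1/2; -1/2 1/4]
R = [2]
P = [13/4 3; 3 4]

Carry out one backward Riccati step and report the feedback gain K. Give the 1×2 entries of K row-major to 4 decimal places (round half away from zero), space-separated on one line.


BᵀP = [5.0000 4.0000]
S = R + BᵀPB = [2] + [8.0000] = [10.0000]
BᵀPA = [-11.0000 1.0000]
K = S⁻¹·BᵀPA = [-1.1000 0.1000]
A−BK = [1.2000 0.8000; -2.0500 -0.9500]
AᵀP(A−BK) = [9.1500 2.3500; 2.3500 1.1500]
P' = Q + AᵀP(A−BK) = [11.1500 1.8500; 1.8500 1.4000]
tr(P') = 12.5500

-1.1000 0.1000


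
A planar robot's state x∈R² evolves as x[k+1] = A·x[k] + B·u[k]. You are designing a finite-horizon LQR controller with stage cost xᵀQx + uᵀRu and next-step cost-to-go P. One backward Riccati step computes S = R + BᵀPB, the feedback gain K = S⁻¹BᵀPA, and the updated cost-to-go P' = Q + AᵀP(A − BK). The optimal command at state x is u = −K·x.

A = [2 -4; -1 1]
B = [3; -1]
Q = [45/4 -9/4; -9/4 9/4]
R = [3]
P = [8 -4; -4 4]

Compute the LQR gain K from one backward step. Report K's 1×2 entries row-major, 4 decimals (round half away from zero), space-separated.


BᵀP = [28.0000 -16.0000]
S = R + BᵀPB = [3] + [100.0000] = [103.0000]
BᵀPA = [72.0000 -128.0000]
K = S⁻¹·BᵀPA = [0.6990 -1.2427]
A−BK = [-0.0971 -0.2718; -0.3010 -0.2427]
AᵀP(A−BK) = [1.6699 -2.5243; -2.5243 4.9320]
P' = Q + AᵀP(A−BK) = [12.9199 -4.7743; -4.7743 7.1820]
tr(P') = 20.1019

0.6990 -1.2427


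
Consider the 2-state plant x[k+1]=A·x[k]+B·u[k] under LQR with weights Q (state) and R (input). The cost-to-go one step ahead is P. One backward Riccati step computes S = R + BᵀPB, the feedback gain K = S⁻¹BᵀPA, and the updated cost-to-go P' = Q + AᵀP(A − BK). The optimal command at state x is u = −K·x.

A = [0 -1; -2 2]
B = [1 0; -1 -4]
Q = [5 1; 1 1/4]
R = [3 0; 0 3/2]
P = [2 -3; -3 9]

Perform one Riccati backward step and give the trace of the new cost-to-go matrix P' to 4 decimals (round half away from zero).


BᵀP = [5.0000 -12.0000; 12.0000 -36.0000]
S = R + BᵀPB = [3 0; 0 3/2] + [17.0000 48.0000; 48.0000 144.0000] = [20.0000 48.0000; 48.0000 145.5000]
BᵀPA = [24.0000 -29.0000; 72.0000 -84.0000]
K = S⁻¹·BᵀPA = [0.0594 -0.3094; 0.4752 -0.4752]
A−BK = [-0.0594 -0.6906; -0.0396 -0.2104]
AᵀP(A−BK) = [0.3564 -0.3564; -0.3564 1.1064]
P' = Q + AᵀP(A−BK) = [5.3564 0.6436; 0.6436 1.3564]
tr(P') = 6.7129

6.7129


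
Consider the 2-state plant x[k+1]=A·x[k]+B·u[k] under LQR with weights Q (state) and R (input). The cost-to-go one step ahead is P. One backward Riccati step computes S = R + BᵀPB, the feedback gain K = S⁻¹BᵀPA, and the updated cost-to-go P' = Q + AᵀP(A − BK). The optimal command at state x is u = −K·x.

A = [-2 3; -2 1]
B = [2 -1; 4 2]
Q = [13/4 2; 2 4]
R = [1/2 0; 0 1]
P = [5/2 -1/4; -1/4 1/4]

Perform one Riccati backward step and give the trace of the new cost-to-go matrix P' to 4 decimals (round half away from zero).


BᵀP = [4.0000 0.5000; -3.0000 0.7500]
S = R + BᵀPB = [1/2 0; 0 1] + [10.0000 -3.0000; -3.0000 4.5000] = [10.5000 -3.0000; -3.0000 5.5000]
BᵀPA = [-9.0000 12.5000; 4.5000 -8.2500]
K = S⁻¹·BᵀPA = [-0.7385 0.9026; 0.4154 -1.0077]
A−BK = [-0.1077 0.1872; 0.1231 -0.5949]
AᵀP(A−BK) = [0.4846 -0.8423; -0.8423 1.6545]
P' = Q + AᵀP(A−BK) = [3.7346 1.1577; 1.1577 5.6545]
tr(P') = 9.3891

9.3891


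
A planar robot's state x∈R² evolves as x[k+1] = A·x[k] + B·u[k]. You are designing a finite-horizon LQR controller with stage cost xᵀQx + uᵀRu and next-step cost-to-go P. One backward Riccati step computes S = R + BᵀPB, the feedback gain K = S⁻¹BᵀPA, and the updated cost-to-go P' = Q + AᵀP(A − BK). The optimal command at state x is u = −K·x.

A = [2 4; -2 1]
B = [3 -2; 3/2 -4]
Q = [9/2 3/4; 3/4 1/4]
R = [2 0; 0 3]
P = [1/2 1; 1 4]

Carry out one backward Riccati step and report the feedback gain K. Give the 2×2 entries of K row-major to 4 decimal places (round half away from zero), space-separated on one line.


BᵀP = [3.0000 9.0000; -5.0000 -18.0000]
S = R + BᵀPB = [2 0; 0 3] + [22.5000 -42.0000; -42.0000 82.0000] = [24.5000 -42.0000; -42.0000 85.0000]
BᵀPA = [-12.0000 21.0000; 26.0000 -38.0000]
K = S⁻¹·BᵀPA = [0.2261 0.5934; 0.4176 -0.1538]
A−BK = [2.1570 1.9121; -0.6688 -0.5055]
AᵀP(A−BK) = [1.8556 1.1209; 1.1209 1.6923]
P' = Q + AᵀP(A−BK) = [6.3556 1.8709; 1.8709 1.9423]
tr(P') = 8.2979

0.2261 0.5934 0.4176 -0.1538


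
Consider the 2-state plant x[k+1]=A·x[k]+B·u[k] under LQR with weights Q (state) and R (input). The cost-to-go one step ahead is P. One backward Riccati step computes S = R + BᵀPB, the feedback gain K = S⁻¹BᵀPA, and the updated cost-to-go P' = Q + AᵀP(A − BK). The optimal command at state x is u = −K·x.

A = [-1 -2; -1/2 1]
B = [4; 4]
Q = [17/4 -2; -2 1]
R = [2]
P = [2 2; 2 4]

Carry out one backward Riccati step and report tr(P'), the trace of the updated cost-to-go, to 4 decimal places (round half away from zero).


9.0154

BᵀP = [16.0000 24.0000]
S = R + BᵀPB = [2] + [160.0000] = [162.0000]
BᵀPA = [-28.0000 -8.0000]
K = S⁻¹·BᵀPA = [-0.1728 -0.0494]
A−BK = [-0.3086 -1.8025; 0.1914 1.1975]
AᵀP(A−BK) = [0.1605 0.6173; 0.6173 3.6049]
P' = Q + AᵀP(A−BK) = [4.4105 -1.3827; -1.3827 4.6049]
tr(P') = 9.0154


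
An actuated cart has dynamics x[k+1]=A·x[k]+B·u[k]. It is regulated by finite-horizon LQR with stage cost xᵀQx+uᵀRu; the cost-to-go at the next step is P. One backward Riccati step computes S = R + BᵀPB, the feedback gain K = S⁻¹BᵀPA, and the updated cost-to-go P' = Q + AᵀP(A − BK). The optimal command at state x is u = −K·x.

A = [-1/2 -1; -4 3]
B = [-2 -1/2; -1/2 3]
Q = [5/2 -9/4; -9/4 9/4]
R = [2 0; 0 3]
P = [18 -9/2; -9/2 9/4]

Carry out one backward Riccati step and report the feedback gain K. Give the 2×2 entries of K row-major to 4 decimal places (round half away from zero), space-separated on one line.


BᵀP = [-33.7500 7.8750; -22.5000 9.0000]
S = R + BᵀPB = [2 0; 0 3] + [63.5625 40.5000; 40.5000 38.2500] = [65.5625 40.5000; 40.5000 41.2500]
BᵀPA = [-14.6250 57.3750; -24.7500 49.5000]
K = S⁻¹·BᵀPA = [0.3750 0.3401; -0.9682 0.8661]
A−BK = [-0.2341 0.1133; -0.9079 0.5719]
AᵀP(A−BK) = [4.0217 -2.8408; -2.8408 2.8653]
P' = Q + AᵀP(A−BK) = [6.5217 -5.0908; -5.0908 5.1153]
tr(P') = 11.6371

0.3750 0.3401 -0.9682 0.8661


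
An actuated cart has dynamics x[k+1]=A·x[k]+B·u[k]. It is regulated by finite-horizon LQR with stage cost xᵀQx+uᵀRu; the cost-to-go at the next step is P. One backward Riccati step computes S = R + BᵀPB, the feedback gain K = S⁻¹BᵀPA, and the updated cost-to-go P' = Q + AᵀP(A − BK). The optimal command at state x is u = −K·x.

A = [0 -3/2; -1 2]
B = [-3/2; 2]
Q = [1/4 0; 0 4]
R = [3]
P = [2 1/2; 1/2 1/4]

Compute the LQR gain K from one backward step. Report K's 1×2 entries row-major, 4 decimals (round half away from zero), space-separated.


0.0455 0.4545

BᵀP = [-2.0000 -0.2500]
S = R + BᵀPB = [3] + [2.5000] = [5.5000]
BᵀPA = [0.2500 2.5000]
K = S⁻¹·BᵀPA = [0.0455 0.4545]
A−BK = [0.0682 -0.8182; -1.0909 1.0909]
AᵀP(A−BK) = [0.2386 0.1364; 0.1364 1.3636]
P' = Q + AᵀP(A−BK) = [0.4886 0.1364; 0.1364 5.3636]
tr(P') = 5.8523


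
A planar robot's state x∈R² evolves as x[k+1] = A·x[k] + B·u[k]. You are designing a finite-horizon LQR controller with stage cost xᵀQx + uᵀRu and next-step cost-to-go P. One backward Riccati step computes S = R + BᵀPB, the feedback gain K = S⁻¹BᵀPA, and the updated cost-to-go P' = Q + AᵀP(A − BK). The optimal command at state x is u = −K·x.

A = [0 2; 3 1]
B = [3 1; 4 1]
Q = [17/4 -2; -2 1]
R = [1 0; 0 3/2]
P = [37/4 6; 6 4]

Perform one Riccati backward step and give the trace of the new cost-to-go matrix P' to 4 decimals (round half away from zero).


5.9398

BᵀP = [51.7500 34.0000; 15.2500 10.0000]
S = R + BᵀPB = [1 0; 0 3/2] + [291.2500 85.7500; 85.7500 25.2500] = [292.2500 85.7500; 85.7500 26.7500]
BᵀPA = [102.0000 137.5000; 30.0000 40.5000]
K = S⁻¹·BᵀPA = [0.3358 0.4418; 0.0452 0.0979]
A−BK = [-1.0525 0.5768; 1.6118 -0.8649]
AᵀP(A−BK) = [0.3971 0.0032; 0.0032 0.2927]
P' = Q + AᵀP(A−BK) = [4.6471 -1.9968; -1.9968 1.2927]
tr(P') = 5.9398


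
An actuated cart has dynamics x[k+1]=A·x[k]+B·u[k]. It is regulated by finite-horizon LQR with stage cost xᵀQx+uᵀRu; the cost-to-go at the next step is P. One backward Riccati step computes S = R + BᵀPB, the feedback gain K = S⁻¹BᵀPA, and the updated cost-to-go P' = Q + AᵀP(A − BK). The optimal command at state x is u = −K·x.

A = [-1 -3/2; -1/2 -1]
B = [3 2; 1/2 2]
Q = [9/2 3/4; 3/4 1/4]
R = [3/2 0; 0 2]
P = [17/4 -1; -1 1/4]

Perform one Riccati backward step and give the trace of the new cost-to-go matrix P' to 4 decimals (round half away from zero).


BᵀP = [12.2500 -2.8750; 6.5000 -1.5000]
S = R + BᵀPB = [3/2 0; 0 2] + [35.3125 18.7500; 18.7500 10.0000] = [36.8125 18.7500; 18.7500 12.0000]
BᵀPA = [-10.8125 -15.5000; -5.7500 -8.2500]
K = S⁻¹·BᵀPA = [-0.2432 -0.3472; -0.0991 -0.1450]
A−BK = [-0.0721 -0.1684; -0.1802 -0.5364]
AᵀP(A−BK) = [0.1126 0.1622; 0.1622 0.2347]
P' = Q + AᵀP(A−BK) = [4.6126 0.9122; 0.9122 0.4847]
tr(P') = 5.0973

5.0973


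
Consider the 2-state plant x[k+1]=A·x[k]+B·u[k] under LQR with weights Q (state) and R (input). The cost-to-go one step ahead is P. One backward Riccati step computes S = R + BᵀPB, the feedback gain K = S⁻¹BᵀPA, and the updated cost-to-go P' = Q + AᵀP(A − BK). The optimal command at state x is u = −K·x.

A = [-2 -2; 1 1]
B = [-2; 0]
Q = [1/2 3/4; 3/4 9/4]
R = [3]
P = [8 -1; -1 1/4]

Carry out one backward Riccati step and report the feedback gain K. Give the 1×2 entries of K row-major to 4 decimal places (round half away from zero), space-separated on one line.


BᵀP = [-16.0000 2.0000]
S = R + BᵀPB = [3] + [32.0000] = [35.0000]
BᵀPA = [34.0000 34.0000]
K = S⁻¹·BᵀPA = [0.9714 0.9714]
A−BK = [-0.0571 -0.0571; 1.0000 1.0000]
AᵀP(A−BK) = [3.2214 3.2214; 3.2214 3.2214]
P' = Q + AᵀP(A−BK) = [3.7214 3.9714; 3.9714 5.4714]
tr(P') = 9.1929

0.9714 0.9714


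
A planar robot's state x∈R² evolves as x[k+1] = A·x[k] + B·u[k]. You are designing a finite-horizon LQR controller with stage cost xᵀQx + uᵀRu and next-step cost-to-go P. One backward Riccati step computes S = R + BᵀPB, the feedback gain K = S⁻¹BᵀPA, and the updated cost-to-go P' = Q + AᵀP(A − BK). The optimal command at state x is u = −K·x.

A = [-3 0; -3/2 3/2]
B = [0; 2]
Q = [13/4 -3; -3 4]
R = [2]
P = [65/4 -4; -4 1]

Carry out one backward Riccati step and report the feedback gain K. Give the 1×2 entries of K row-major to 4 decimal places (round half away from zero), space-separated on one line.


3.5000 0.5000

BᵀP = [-8.0000 2.0000]
S = R + BᵀPB = [2] + [4.0000] = [6.0000]
BᵀPA = [21.0000 3.0000]
K = S⁻¹·BᵀPA = [3.5000 0.5000]
A−BK = [-3.0000 0.0000; -8.5000 0.5000]
AᵀP(A−BK) = [39.0000 5.2500; 5.2500 0.7500]
P' = Q + AᵀP(A−BK) = [42.2500 2.2500; 2.2500 4.7500]
tr(P') = 47.0000


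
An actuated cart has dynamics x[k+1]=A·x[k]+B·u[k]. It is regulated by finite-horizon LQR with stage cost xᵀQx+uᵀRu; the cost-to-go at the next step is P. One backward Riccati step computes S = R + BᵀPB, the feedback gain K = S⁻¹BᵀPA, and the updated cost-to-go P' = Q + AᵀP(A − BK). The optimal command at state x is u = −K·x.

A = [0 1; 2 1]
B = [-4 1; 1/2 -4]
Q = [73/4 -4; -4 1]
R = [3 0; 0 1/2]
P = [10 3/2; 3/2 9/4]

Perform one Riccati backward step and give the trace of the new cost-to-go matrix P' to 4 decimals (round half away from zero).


BᵀP = [-39.2500 -4.8750; 4.0000 -7.5000]
S = R + BᵀPB = [3 0; 0 1/2] + [154.5625 -19.7500; -19.7500 34.0000] = [157.5625 -19.7500; -19.7500 34.5000]
BᵀPA = [-9.7500 -44.1250; -15.0000 -3.5000]
K = S⁻¹·BᵀPA = [-0.1254 -0.3154; -0.5066 -0.2820]
A−BK = [0.0051 0.0204; 0.0365 0.0297]
AᵀP(A−BK) = [0.1793 0.1949; 0.1949 0.3462]
P' = Q + AᵀP(A−BK) = [18.4293 -3.8051; -3.8051 1.3462]
tr(P') = 19.7754

19.7754


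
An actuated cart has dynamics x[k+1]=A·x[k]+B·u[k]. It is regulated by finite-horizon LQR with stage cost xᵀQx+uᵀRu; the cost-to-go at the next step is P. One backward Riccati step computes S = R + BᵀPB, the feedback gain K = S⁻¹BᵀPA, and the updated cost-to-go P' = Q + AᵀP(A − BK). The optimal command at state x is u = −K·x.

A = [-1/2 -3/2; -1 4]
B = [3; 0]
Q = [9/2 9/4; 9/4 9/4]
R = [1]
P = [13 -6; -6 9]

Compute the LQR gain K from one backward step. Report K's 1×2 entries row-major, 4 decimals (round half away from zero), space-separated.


BᵀP = [39.0000 -18.0000]
S = R + BᵀPB = [1] + [117.0000] = [118.0000]
BᵀPA = [-1.5000 -130.5000]
K = S⁻¹·BᵀPA = [-0.0127 -1.1059]
A−BK = [-0.4619 1.8178; -1.0000 4.0000]
AᵀP(A−BK) = [6.2309 -24.9089; -24.9089 100.9258]
P' = Q + AᵀP(A−BK) = [10.7309 -22.6589; -22.6589 103.1758]
tr(P') = 113.9068

-0.0127 -1.1059


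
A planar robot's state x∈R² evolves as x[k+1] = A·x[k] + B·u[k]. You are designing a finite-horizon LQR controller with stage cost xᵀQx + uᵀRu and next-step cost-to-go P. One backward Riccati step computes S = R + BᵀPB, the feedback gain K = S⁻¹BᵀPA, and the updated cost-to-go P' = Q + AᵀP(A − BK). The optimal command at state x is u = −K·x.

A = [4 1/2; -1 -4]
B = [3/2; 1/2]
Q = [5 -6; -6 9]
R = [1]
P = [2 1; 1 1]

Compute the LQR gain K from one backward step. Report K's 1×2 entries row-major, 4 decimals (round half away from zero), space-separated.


1.6552 -0.8621

BᵀP = [3.5000 2.0000]
S = R + BᵀPB = [1] + [6.2500] = [7.2500]
BᵀPA = [12.0000 -6.2500]
K = S⁻¹·BᵀPA = [1.6552 -0.8621]
A−BK = [1.5172 1.7931; -1.8276 -3.5690]
AᵀP(A−BK) = [5.1379 1.8448; 1.8448 7.1121]
P' = Q + AᵀP(A−BK) = [10.1379 -4.1552; -4.1552 16.1121]
tr(P') = 26.2500


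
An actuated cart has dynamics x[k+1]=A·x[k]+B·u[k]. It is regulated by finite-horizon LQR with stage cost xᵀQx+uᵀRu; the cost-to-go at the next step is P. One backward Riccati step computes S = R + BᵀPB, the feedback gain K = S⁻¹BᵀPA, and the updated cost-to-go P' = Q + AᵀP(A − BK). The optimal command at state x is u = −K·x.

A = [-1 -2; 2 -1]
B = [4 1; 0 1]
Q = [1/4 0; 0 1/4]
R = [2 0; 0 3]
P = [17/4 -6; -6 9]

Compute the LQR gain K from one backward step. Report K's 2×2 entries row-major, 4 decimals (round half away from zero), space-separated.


BᵀP = [17.0000 -24.0000; -1.7500 3.0000]
S = R + BᵀPB = [2 0; 0 3] + [68.0000 -7.0000; -7.0000 1.2500] = [70.0000 -7.0000; -7.0000 4.2500]
BᵀPA = [-65.0000 -10.0000; 7.7500 0.5000]
K = S⁻¹·BᵀPA = [-0.8934 -0.1569; 0.3521 -0.1408]
A−BK = [2.2213 -1.2314; 1.6479 -0.8592]
AᵀP(A−BK) = [3.4527 -0.6097; -0.6097 0.5010]
P' = Q + AᵀP(A−BK) = [3.7027 -0.6097; -0.6097 0.7510]
tr(P') = 4.4537

-0.8934 -0.1569 0.3521 -0.1408


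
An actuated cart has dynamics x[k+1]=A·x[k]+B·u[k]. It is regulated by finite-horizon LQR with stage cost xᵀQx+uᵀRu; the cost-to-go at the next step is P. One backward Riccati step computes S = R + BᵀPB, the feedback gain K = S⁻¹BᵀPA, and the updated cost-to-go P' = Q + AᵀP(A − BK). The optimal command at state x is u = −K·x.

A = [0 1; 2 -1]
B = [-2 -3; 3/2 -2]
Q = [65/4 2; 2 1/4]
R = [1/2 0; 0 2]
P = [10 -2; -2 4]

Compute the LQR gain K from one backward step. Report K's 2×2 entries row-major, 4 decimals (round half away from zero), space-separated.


0.6785 -0.5772 -0.4434 0.0510

BᵀP = [-23.0000 10.0000; -26.0000 -2.0000]
S = R + BᵀPB = [1/2 0; 0 2] + [61.0000 49.0000; 49.0000 82.0000] = [61.5000 49.0000; 49.0000 84.0000]
BᵀPA = [20.0000 -33.0000; -4.0000 -24.0000]
K = S⁻¹·BᵀPA = [0.6785 -0.5772; -0.4434 0.0510]
A−BK = [0.0268 -0.0014; 0.0955 -0.0322]
AᵀP(A−BK) = [0.6568 -0.2517; -0.2517 0.1758]
P' = Q + AᵀP(A−BK) = [16.9068 1.7483; 1.7483 0.4258]
tr(P') = 17.3325


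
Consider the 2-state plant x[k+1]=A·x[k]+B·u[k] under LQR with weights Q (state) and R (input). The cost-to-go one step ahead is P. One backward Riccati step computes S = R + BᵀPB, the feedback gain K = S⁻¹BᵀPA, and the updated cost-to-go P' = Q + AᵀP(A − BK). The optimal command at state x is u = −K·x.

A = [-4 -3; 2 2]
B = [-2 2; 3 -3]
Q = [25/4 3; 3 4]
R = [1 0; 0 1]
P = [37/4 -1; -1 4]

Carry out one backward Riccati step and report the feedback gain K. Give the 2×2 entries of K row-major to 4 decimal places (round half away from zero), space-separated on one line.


0.6667 0.5409 -0.6667 -0.5409

BᵀP = [-21.5000 14.0000; 21.5000 -14.0000]
S = R + BᵀPB = [1 0; 0 1] + [85.0000 -85.0000; -85.0000 85.0000] = [86.0000 -85.0000; -85.0000 86.0000]
BᵀPA = [114.0000 92.5000; -114.0000 -92.5000]
K = S⁻¹·BᵀPA = [0.6667 0.5409; -0.6667 -0.5409]
A−BK = [-1.3333 -0.8363; -2.0000 -1.2456]
AᵀP(A−BK) = [28.0000 17.6667; 17.6667 11.1769]
P' = Q + AᵀP(A−BK) = [34.2500 20.6667; 20.6667 15.1769]
tr(P') = 49.4269


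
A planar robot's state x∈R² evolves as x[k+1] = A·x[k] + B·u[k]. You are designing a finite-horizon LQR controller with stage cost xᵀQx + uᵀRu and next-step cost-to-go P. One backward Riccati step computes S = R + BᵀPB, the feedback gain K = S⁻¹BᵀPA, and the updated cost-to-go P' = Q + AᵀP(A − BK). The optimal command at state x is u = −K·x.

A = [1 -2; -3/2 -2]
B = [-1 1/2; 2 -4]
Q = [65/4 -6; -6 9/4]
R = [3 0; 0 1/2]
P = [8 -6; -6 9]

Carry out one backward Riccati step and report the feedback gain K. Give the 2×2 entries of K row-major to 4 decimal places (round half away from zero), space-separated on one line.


BᵀP = [-20.0000 24.0000; 28.0000 -39.0000]
S = R + BᵀPB = [3 0; 0 1/2] + [68.0000 -106.0000; -106.0000 170.0000] = [71.0000 -106.0000; -106.0000 170.5000]
BᵀPA = [-56.0000 -8.0000; 86.5000 22.0000]
K = S⁻¹·BᵀPA = [-0.4359 1.1133; 0.2363 0.8212]
A−BK = [0.4459 -1.2973; 0.3171 -0.9419]
AᵀP(A−BK) = [1.3969 -3.6866; -3.6866 10.8407]
P' = Q + AᵀP(A−BK) = [17.6469 -9.6866; -9.6866 13.0907]
tr(P') = 30.7376

-0.4359 1.1133 0.2363 0.8212


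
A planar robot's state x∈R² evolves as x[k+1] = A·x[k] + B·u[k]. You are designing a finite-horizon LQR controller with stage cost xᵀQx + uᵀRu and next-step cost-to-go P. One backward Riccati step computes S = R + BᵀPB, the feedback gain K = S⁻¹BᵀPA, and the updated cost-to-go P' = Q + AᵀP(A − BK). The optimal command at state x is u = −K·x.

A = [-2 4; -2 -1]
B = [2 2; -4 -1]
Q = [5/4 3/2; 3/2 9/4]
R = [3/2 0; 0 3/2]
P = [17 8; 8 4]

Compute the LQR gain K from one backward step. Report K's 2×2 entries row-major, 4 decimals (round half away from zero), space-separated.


0.6502 -0.1696 -1.8940 2.2332

BᵀP = [2.0000 0.0000; 26.0000 12.0000]
S = R + BᵀPB = [3/2 0; 0 3/2] + [4.0000 4.0000; 4.0000 40.0000] = [5.5000 4.0000; 4.0000 41.5000]
BᵀPA = [-4.0000 8.0000; -76.0000 92.0000]
K = S⁻¹·BᵀPA = [0.6502 -0.1696; -1.8940 2.2332]
A−BK = [0.4876 -0.1272; -1.2933 0.5548]
AᵀP(A−BK) = [6.6572 -6.9541; -6.9541 7.9011]
P' = Q + AᵀP(A−BK) = [7.9072 -5.4541; -5.4541 10.1511]
tr(P') = 18.0583


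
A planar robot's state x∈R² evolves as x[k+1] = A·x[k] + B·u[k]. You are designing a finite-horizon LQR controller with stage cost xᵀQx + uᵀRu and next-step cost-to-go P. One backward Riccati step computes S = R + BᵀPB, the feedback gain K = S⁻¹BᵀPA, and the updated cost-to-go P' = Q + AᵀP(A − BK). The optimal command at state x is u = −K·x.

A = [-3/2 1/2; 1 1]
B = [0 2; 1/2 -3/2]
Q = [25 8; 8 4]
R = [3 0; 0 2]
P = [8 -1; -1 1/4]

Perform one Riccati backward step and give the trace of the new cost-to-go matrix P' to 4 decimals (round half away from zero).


BᵀP = [-0.5000 0.1250; 17.5000 -2.3750]
S = R + BᵀPB = [3 0; 0 2] + [0.0625 -1.1875; -1.1875 38.5625] = [3.0625 -1.1875; -1.1875 40.5625]
BᵀPA = [0.8750 -0.1250; -28.6250 6.3750]
K = S⁻¹·BᵀPA = [0.0122 0.0204; -0.7053 0.1578]
A−BK = [-0.0893 0.1845; -0.0641 1.2265]
AᵀP(A−BK) = [1.0489 -0.2519; -0.2519 0.2468]
P' = Q + AᵀP(A−BK) = [26.0489 7.7481; 7.7481 4.2468]
tr(P') = 30.2957

30.2957


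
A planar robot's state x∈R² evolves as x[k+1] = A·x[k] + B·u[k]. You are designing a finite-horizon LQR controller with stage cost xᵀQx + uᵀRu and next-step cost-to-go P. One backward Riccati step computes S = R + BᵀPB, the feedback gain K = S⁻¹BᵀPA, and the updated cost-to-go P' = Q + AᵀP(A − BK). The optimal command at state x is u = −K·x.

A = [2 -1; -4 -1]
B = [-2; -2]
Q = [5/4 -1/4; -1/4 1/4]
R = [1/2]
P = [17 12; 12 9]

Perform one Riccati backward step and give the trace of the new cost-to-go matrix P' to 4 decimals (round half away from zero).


8.1384

BᵀP = [-58.0000 -42.0000]
S = R + BᵀPB = [1/2] + [200.0000] = [200.5000]
BᵀPA = [52.0000 100.0000]
K = S⁻¹·BᵀPA = [0.2594 0.4988]
A−BK = [2.5187 -0.0025; -3.4813 -0.0025]
AᵀP(A−BK) = [6.5137 0.0648; 0.0648 0.1247]
P' = Q + AᵀP(A−BK) = [7.7637 -0.1852; -0.1852 0.3747]
tr(P') = 8.1384


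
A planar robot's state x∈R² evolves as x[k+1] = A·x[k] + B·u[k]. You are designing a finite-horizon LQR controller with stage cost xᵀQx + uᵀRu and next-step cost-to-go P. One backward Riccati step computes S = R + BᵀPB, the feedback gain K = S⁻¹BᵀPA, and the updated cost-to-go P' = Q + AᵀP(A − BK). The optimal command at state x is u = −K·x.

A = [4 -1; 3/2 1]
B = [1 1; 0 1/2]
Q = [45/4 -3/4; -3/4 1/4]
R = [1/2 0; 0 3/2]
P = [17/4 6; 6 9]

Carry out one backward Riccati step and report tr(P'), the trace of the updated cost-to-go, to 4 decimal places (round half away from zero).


BᵀP = [4.2500 6.0000; 7.2500 10.5000]
S = R + BᵀPB = [1/2 0; 0 3/2] + [4.2500 7.2500; 7.2500 12.5000] = [4.7500 7.2500; 7.2500 14.0000]
BᵀPA = [26.0000 1.7500; 44.7500 3.2500]
K = S⁻¹·BᵀPA = [2.8386 0.0673; 1.7265 0.1973]
A−BK = [-0.5650 -1.2646; 0.6368 0.9013]
AᵀP(A−BK) = [9.1883 0.9215; 0.9215 0.4910]
P' = Q + AᵀP(A−BK) = [20.4383 0.1715; 0.1715 0.7410]
tr(P') = 21.1794

21.1794
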